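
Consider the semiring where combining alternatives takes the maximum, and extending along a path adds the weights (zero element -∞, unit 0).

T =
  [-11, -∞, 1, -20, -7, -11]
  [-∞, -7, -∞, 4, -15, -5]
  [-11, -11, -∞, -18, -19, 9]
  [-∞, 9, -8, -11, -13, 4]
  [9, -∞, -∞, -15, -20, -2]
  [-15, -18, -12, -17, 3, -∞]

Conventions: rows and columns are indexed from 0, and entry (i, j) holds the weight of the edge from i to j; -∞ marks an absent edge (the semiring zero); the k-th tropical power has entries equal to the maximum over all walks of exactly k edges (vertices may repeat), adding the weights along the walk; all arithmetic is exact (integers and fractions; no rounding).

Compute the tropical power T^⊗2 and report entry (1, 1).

T^⊗2:
  [2, -10, -10, -17, -8, 10]
  [-6, 13, -4, -3, -2, 8]
  [-6, -9, -3, -7, 12, -14]
  [-4, 2, -8, 13, 7, 4]
  [-2, -6, 10, -11, 2, -2]
  [12, -8, -14, -12, -17, 1]
Key observation: the optimum is the walk 1->3->1, with weight 4 + 9 = 13.
Optimal value attained by: walk 1->3->1.
Answer: (T^⊗2)[1][1] = 13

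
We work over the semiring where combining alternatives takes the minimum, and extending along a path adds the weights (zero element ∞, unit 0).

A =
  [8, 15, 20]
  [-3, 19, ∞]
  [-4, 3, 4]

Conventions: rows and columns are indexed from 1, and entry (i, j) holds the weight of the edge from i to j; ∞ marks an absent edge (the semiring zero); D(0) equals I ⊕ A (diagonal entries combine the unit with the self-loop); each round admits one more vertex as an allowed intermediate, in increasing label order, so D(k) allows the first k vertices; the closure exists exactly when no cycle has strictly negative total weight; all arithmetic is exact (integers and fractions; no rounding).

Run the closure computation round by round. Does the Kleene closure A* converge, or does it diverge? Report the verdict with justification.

D(0):
  [0, 15, 20]
  [-3, 0, ∞]
  [-4, 3, 0]
D(1):
  [0, 15, 20]
  [-3, 0, 17]
  [-4, 3, 0]
D(2):
  [0, 15, 20]
  [-3, 0, 17]
  [-4, 3, 0]
D(3):
  [0, 15, 20]
  [-3, 0, 17]
  [-4, 3, 0]
Key observation: every diagonal entry stays at the unit through all rounds, so no improving cycle exists.
Answer: CONVERGES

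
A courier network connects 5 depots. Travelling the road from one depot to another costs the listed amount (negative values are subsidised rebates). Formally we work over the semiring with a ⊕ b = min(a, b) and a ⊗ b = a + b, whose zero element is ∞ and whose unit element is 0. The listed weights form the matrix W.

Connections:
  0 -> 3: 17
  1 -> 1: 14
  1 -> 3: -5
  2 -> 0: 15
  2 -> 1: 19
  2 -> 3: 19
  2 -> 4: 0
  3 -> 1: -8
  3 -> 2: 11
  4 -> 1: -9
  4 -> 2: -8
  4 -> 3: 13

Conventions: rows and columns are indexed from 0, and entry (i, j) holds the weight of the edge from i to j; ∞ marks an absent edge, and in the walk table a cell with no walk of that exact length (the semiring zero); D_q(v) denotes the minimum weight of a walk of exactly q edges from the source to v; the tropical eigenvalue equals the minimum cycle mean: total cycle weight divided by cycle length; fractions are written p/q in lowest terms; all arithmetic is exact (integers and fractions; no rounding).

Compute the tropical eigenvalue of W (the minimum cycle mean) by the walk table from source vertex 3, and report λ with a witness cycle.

q=0: [∞, ∞, ∞, 0, ∞]
q=1: [∞, -8, 11, ∞, ∞]
q=2: [26, 6, ∞, -13, 11]
q=3: [∞, -21, -2, 1, ∞]
q=4: [13, -7, 12, -26, -2]
q=5: [27, -34, -15, -12, 12]
Optimal cycle mean attained by: cycle 1->3->1, total (-5) + (-8), length 2.
Answer: λ = -13/2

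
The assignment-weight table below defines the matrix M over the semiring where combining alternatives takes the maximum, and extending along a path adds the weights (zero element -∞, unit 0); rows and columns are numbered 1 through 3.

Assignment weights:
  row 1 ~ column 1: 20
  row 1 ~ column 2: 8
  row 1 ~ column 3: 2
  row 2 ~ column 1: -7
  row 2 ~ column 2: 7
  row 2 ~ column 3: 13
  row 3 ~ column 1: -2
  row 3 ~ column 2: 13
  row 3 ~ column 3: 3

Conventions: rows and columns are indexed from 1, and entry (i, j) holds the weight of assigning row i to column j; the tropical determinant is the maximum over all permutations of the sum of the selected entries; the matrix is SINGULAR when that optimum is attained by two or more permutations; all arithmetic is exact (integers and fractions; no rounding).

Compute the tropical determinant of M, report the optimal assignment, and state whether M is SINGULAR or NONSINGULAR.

σ = (1, 2, 3): 20 + 7 + 3 = 30
σ = (1, 3, 2): 20 + 13 + 13 = 46
σ = (2, 1, 3): 8 + (-7) + 3 = 4
σ = (2, 3, 1): 8 + 13 + (-2) = 19
σ = (3, 1, 2): 2 + (-7) + 13 = 8
σ = (3, 2, 1): 2 + 7 + (-2) = 7
Optimal value attained by: σ = (1, 3, 2).
Answer: det⊕(M) = 46; verdict: NONSINGULAR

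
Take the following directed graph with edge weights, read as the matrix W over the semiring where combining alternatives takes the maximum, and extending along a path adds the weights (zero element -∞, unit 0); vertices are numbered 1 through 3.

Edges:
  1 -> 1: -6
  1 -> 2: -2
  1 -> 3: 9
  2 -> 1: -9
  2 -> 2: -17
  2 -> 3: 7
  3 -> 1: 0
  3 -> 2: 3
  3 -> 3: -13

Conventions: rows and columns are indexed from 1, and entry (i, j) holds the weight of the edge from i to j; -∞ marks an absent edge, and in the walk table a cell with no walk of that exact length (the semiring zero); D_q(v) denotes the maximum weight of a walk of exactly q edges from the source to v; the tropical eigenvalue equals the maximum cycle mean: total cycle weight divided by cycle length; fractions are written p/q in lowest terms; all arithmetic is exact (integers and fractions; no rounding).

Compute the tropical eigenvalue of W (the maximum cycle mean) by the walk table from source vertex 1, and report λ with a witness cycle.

q=0: [0, -∞, -∞]
q=1: [-6, -2, 9]
q=2: [9, 12, 5]
q=3: [5, 8, 19]
Optimal cycle mean attained by: cycle 2->3->2, total 7 + 3, length 2.
Answer: λ = 5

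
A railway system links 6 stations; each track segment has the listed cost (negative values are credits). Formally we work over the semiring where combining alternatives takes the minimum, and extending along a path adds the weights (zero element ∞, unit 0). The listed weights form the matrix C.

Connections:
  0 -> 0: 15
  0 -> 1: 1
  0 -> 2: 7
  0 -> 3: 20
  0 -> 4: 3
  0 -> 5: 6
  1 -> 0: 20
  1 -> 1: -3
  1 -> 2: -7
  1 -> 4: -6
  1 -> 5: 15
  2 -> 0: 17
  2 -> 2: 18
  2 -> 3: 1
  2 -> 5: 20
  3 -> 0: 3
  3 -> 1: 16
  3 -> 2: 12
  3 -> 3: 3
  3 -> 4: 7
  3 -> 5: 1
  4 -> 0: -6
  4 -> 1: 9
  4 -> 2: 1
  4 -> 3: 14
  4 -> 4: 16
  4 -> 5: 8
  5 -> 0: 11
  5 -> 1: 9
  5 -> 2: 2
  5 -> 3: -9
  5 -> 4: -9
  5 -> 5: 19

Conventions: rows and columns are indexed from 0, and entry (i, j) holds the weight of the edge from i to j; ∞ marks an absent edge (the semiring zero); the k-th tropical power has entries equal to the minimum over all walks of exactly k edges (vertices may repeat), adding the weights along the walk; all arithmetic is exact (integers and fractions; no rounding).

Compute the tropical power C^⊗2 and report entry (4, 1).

C^⊗2:
  [-3, -2, -6, -3, -5, 11]
  [-12, -6, -10, -6, -9, 2]
  [4, 17, 13, 4, 8, 2]
  [1, 4, 3, -8, -8, 4]
  [9, -5, 1, -1, -3, 0]
  [-15, 0, -8, -6, -2, -8]
Key observation: the optimum is the walk 4->0->1, with weight (-6) + 1 = -5.
Optimal value attained by: walk 4->0->1.
Answer: (C^⊗2)[4][1] = -5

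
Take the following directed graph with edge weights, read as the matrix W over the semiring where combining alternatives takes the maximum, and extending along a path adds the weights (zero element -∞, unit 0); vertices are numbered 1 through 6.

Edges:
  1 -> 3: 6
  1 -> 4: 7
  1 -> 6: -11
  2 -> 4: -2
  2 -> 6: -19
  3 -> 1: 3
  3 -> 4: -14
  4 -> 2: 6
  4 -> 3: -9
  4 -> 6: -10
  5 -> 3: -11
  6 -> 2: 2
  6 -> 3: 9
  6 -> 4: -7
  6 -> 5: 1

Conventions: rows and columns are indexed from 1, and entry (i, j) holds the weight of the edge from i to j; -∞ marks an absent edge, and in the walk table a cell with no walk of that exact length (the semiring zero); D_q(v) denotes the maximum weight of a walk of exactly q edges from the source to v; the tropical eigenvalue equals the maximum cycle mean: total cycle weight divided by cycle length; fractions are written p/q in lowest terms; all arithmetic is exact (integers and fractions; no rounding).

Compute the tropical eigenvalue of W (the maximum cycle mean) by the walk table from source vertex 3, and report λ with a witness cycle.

q=0: [-∞, -∞, 0, -∞, -∞, -∞]
q=1: [3, -∞, -∞, -14, -∞, -∞]
q=2: [-∞, -8, 9, 10, -∞, -8]
q=3: [12, 16, 1, -5, -7, 0]
q=4: [4, 2, 18, 19, 1, 1]
q=5: [21, 25, 10, 11, 2, 9]
q=6: [13, 17, 27, 28, 10, 10]
Optimal cycle mean attained by: cycle 1->3->1, total 6 + 3, length 2.
Answer: λ = 9/2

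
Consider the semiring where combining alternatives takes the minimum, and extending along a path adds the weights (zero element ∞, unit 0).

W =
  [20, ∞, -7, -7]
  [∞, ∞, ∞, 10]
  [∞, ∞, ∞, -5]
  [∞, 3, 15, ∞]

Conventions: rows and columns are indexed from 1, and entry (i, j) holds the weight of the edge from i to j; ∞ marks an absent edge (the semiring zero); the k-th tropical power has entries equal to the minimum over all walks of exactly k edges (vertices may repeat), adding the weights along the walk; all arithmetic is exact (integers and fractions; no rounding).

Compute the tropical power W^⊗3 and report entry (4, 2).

W^⊗2:
  [40, -4, 8, -12]
  [∞, 13, 25, ∞]
  [∞, -2, 10, ∞]
  [∞, ∞, ∞, 10]
W^⊗3:
  [60, -9, 3, 3]
  [∞, ∞, ∞, 20]
  [∞, ∞, ∞, 5]
  [∞, 13, 25, ∞]
Key observation: the optimum is the walk 4->3->4->2, with weight 15 + (-5) + 3 = 13.
Optimal value attained by: walk 4->3->4->2.
Answer: (W^⊗3)[4][2] = 13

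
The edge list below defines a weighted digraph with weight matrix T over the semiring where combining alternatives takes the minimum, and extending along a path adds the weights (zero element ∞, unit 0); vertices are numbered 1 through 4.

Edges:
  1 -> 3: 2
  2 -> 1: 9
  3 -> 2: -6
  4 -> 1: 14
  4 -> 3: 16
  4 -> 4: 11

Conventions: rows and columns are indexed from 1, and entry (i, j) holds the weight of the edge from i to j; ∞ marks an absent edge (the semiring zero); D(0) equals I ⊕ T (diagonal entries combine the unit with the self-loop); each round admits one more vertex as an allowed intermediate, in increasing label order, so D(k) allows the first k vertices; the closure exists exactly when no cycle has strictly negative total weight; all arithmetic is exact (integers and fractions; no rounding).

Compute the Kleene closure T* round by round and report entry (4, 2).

D(0):
  [0, ∞, 2, ∞]
  [9, 0, ∞, ∞]
  [∞, -6, 0, ∞]
  [14, ∞, 16, 0]
D(1):
  [0, ∞, 2, ∞]
  [9, 0, 11, ∞]
  [∞, -6, 0, ∞]
  [14, ∞, 16, 0]
D(2):
  [0, ∞, 2, ∞]
  [9, 0, 11, ∞]
  [3, -6, 0, ∞]
  [14, ∞, 16, 0]
D(3):
  [0, -4, 2, ∞]
  [9, 0, 11, ∞]
  [3, -6, 0, ∞]
  [14, 10, 16, 0]
D(4):
  [0, -4, 2, ∞]
  [9, 0, 11, ∞]
  [3, -6, 0, ∞]
  [14, 10, 16, 0]
Answer: T*[4][2] = 10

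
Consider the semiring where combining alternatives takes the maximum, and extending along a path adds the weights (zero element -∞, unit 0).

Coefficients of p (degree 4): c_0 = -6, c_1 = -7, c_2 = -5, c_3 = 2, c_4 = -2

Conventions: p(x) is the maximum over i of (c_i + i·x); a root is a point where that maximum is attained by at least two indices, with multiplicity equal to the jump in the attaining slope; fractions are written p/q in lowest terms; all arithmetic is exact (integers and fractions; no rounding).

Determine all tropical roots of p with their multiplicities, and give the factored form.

hull edge (i=0, c=-6) to (i=3, c=2): slope 8/3, span 3
hull edge (i=3, c=2) to (i=4, c=-2): slope -4, span 1
Factored form: p(x) = -2 ⊗ (x ⊕ (-8/3)) ⊗ (x ⊕ (-8/3)) ⊗ (x ⊕ (-8/3)) ⊗ (x ⊕ 4)
Answer: roots = -8/3 (mult 3), 4 (mult 1)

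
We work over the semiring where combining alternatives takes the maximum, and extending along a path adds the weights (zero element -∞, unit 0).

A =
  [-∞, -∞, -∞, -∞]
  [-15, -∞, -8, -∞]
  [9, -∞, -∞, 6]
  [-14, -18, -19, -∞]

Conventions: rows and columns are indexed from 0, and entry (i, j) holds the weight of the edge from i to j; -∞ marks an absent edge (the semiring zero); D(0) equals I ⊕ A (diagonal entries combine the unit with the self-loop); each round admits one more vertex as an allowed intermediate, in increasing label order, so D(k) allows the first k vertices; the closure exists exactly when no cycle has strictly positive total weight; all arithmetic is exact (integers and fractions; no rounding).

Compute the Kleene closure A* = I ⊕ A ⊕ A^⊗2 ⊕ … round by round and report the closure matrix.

D(0):
  [0, -∞, -∞, -∞]
  [-15, 0, -8, -∞]
  [9, -∞, 0, 6]
  [-14, -18, -19, 0]
D(1):
  [0, -∞, -∞, -∞]
  [-15, 0, -8, -∞]
  [9, -∞, 0, 6]
  [-14, -18, -19, 0]
D(2):
  [0, -∞, -∞, -∞]
  [-15, 0, -8, -∞]
  [9, -∞, 0, 6]
  [-14, -18, -19, 0]
D(3):
  [0, -∞, -∞, -∞]
  [1, 0, -8, -2]
  [9, -∞, 0, 6]
  [-10, -18, -19, 0]
D(4):
  [0, -∞, -∞, -∞]
  [1, 0, -8, -2]
  [9, -12, 0, 6]
  [-10, -18, -19, 0]
Answer: A* = [[0, -∞, -∞, -∞], [1, 0, -8, -2], [9, -12, 0, 6], [-10, -18, -19, 0]]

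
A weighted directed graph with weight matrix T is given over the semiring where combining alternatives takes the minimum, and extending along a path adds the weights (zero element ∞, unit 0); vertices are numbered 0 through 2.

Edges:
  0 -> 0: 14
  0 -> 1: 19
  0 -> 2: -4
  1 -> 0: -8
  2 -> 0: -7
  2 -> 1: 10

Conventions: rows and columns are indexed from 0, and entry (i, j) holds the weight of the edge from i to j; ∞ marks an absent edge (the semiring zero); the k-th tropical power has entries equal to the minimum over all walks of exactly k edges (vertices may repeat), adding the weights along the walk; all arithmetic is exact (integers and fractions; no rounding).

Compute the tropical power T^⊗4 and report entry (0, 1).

T^⊗2:
  [-11, 6, 10]
  [6, 11, -12]
  [2, 12, -11]
T^⊗3:
  [-2, 8, -15]
  [-19, -2, 2]
  [-18, -1, -2]
T^⊗4:
  [-22, -5, -6]
  [-10, 0, -23]
  [-9, 1, -22]
Key observation: the optimum is the walk 0->2->0->2->1, with weight (-4) + (-7) + (-4) + 10 = -5.
Optimal value attained by: walk 0->2->0->2->1.
Answer: (T^⊗4)[0][1] = -5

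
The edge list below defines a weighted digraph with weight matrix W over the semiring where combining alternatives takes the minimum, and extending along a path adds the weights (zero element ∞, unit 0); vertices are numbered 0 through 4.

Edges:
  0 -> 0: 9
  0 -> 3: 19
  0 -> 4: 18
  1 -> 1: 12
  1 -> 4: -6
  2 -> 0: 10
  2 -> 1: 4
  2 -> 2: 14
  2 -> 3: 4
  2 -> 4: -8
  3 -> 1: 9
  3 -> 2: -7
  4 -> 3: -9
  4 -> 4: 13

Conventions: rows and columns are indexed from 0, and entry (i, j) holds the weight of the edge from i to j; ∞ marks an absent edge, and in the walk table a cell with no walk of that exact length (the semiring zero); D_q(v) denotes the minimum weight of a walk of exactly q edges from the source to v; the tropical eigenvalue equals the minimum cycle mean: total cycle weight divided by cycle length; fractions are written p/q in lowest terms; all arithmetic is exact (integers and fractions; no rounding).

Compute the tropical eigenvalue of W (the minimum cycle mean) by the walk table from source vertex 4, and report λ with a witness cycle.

q=0: [∞, ∞, ∞, ∞, 0]
q=1: [∞, ∞, ∞, -9, 13]
q=2: [∞, 0, -16, 4, 26]
q=3: [-6, -12, -3, -12, -24]
q=4: [3, -3, -19, -33, -18]
q=5: [-9, -24, -40, -27, -27]
Optimal cycle mean attained by: cycle 2->4->3->2, total (-8) + (-9) + (-7), length 3.
Answer: λ = -8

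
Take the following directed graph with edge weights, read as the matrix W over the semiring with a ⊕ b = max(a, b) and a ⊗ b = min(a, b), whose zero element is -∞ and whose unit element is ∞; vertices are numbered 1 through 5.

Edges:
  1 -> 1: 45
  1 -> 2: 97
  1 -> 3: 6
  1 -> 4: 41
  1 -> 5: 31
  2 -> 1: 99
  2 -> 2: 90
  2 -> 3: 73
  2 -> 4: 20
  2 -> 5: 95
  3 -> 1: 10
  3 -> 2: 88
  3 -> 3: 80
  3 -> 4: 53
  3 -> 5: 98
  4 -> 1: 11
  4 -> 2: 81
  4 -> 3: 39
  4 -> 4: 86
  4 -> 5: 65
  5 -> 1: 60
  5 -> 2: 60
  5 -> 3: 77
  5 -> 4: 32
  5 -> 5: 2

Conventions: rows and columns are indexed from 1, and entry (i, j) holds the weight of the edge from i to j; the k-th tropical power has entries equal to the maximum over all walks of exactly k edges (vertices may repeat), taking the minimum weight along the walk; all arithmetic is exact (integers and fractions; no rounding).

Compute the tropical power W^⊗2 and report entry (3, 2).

W^⊗2:
  [97, 90, 73, 41, 95]
  [90, 97, 77, 53, 90]
  [88, 88, 80, 53, 88]
  [81, 81, 73, 86, 81]
  [60, 77, 77, 53, 77]
Key observation: the optimum is the walk 3->2->2, with weight 88 min 90 = 88.
Optimal value attained by: walk 3->2->2.
Answer: (W^⊗2)[3][2] = 88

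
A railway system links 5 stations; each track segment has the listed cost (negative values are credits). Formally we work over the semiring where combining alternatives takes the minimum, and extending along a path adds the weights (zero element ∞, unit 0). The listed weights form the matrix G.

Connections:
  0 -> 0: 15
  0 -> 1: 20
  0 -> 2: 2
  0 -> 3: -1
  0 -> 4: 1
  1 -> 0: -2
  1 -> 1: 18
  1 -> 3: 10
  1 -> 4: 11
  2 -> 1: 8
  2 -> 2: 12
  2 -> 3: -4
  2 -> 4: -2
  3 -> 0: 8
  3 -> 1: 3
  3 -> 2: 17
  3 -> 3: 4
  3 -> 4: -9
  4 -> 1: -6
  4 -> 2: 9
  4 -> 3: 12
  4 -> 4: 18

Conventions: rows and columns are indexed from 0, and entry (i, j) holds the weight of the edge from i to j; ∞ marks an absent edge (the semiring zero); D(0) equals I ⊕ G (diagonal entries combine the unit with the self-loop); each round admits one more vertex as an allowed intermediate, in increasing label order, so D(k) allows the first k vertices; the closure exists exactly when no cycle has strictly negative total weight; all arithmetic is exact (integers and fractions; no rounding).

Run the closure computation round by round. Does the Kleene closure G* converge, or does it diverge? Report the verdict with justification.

D(0):
  [0, 20, 2, -1, 1]
  [-2, 0, ∞, 10, 11]
  [∞, 8, 0, -4, -2]
  [8, 3, 17, 0, -9]
  [∞, -6, 9, 12, 0]
D(1):
  [0, 20, 2, -1, 1]
  [-2, 0, 0, -3, -1]
  [∞, 8, 0, -4, -2]
  [8, 3, 10, 0, -9]
  [∞, -6, 9, 12, 0]
Detection: at round 2, diagonal entry (4, 4) turns strictly negative.
Key observation: the cycle 4->1->0->4 has total weight (-6) + (-2) + 1, which is strictly negative.
Answer: DIVERGES — negative cycle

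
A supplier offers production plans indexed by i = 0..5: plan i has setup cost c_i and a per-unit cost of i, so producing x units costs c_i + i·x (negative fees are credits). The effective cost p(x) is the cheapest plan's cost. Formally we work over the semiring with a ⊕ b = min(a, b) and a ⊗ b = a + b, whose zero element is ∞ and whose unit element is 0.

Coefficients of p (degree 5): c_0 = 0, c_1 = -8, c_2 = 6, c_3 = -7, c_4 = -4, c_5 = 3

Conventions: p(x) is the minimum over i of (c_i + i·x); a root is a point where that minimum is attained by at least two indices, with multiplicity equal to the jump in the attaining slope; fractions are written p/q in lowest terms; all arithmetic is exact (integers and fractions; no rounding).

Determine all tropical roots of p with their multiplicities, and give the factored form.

hull edge (i=0, c=0) to (i=1, c=-8): slope -8, span 1
hull edge (i=1, c=-8) to (i=3, c=-7): slope 1/2, span 2
hull edge (i=3, c=-7) to (i=4, c=-4): slope 3, span 1
hull edge (i=4, c=-4) to (i=5, c=3): slope 7, span 1
Factored form: p(x) = 3 ⊗ (x ⊕ (-7)) ⊗ (x ⊕ (-3)) ⊗ (x ⊕ (-1/2)) ⊗ (x ⊕ (-1/2)) ⊗ (x ⊕ 8)
Answer: roots = -7 (mult 1), -3 (mult 1), -1/2 (mult 2), 8 (mult 1)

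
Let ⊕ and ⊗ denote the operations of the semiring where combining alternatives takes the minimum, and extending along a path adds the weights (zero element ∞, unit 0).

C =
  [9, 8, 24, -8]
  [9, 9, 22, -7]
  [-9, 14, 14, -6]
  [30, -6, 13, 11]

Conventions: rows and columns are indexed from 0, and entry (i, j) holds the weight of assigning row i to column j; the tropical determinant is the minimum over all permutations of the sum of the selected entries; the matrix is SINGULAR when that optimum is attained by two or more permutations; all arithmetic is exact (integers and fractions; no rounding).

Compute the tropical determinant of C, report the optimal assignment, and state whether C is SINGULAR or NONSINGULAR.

σ = (0, 1, 2, 3): 9 + 9 + 14 + 11 = 43
σ = (0, 1, 3, 2): 9 + 9 + (-6) + 13 = 25
σ = (0, 2, 1, 3): 9 + 22 + 14 + 11 = 56
σ = (0, 2, 3, 1): 9 + 22 + (-6) + (-6) = 19
σ = (0, 3, 1, 2): 9 + (-7) + 14 + 13 = 29
σ = (0, 3, 2, 1): 9 + (-7) + 14 + (-6) = 10
σ = (1, 0, 2, 3): 8 + 9 + 14 + 11 = 42
σ = (1, 0, 3, 2): 8 + 9 + (-6) + 13 = 24
σ = (1, 2, 0, 3): 8 + 22 + (-9) + 11 = 32
σ = (1, 2, 3, 0): 8 + 22 + (-6) + 30 = 54
σ = (1, 3, 0, 2): 8 + (-7) + (-9) + 13 = 5
σ = (1, 3, 2, 0): 8 + (-7) + 14 + 30 = 45
σ = (2, 0, 1, 3): 24 + 9 + 14 + 11 = 58
σ = (2, 0, 3, 1): 24 + 9 + (-6) + (-6) = 21
σ = (2, 1, 0, 3): 24 + 9 + (-9) + 11 = 35
σ = (2, 1, 3, 0): 24 + 9 + (-6) + 30 = 57
σ = (2, 3, 0, 1): 24 + (-7) + (-9) + (-6) = 2
σ = (2, 3, 1, 0): 24 + (-7) + 14 + 30 = 61
σ = (3, 0, 1, 2): (-8) + 9 + 14 + 13 = 28
σ = (3, 0, 2, 1): (-8) + 9 + 14 + (-6) = 9
σ = (3, 1, 0, 2): (-8) + 9 + (-9) + 13 = 5
σ = (3, 1, 2, 0): (-8) + 9 + 14 + 30 = 45
σ = (3, 2, 0, 1): (-8) + 22 + (-9) + (-6) = -1
σ = (3, 2, 1, 0): (-8) + 22 + 14 + 30 = 58
Optimal value attained by: σ = (3, 2, 0, 1).
Answer: det⊕(C) = -1; verdict: NONSINGULAR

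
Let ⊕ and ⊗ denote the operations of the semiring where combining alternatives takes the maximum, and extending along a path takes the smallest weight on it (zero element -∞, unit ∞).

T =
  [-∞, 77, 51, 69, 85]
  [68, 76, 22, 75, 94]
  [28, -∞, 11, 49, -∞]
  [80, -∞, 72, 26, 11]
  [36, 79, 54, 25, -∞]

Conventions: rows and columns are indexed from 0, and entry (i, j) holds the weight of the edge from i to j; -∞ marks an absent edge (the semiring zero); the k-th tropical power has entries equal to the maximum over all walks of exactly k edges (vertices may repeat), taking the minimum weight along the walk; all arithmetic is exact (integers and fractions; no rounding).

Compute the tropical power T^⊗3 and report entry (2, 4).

T^⊗2:
  [69, 79, 69, 75, 77]
  [75, 79, 72, 75, 76]
  [49, 28, 49, 28, 28]
  [28, 77, 51, 69, 80]
  [68, 76, 36, 75, 79]
T^⊗3:
  [75, 77, 72, 75, 79]
  [75, 76, 72, 75, 79]
  [28, 49, 49, 49, 49]
  [69, 79, 69, 75, 77]
  [75, 79, 72, 75, 76]
Key observation: the optimum is the walk 2->3->0->4, with weight 49 min 80 min 85 = 49.
Optimal value attained by: walk 2->3->0->4.
Answer: (T^⊗3)[2][4] = 49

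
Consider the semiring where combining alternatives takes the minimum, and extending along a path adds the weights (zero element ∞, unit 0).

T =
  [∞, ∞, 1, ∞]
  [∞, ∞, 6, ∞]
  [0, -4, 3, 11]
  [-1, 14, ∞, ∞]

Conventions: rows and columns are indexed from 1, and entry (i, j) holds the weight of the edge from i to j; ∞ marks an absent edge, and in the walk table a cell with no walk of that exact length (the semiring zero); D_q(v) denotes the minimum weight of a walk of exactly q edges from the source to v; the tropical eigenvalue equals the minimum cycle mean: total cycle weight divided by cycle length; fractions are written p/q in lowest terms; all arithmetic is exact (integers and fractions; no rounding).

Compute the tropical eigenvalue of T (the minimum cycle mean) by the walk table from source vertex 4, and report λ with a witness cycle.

q=0: [∞, ∞, ∞, 0]
q=1: [-1, 14, ∞, ∞]
q=2: [∞, ∞, 0, ∞]
q=3: [0, -4, 3, 11]
q=4: [3, -1, 1, 14]
Optimal cycle mean attained by: cycle 1->3->1, total 1 + 0, length 2.
Answer: λ = 1/2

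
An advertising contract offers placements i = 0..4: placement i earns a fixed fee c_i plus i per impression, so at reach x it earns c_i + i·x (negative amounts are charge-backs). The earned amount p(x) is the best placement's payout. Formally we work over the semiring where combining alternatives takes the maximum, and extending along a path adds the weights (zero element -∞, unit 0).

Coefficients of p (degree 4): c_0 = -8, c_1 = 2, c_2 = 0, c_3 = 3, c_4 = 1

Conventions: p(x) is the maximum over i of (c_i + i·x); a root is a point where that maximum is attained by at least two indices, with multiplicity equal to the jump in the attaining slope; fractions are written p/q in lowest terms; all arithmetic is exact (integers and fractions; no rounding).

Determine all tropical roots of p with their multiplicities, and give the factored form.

hull edge (i=0, c=-8) to (i=1, c=2): slope 10, span 1
hull edge (i=1, c=2) to (i=3, c=3): slope 1/2, span 2
hull edge (i=3, c=3) to (i=4, c=1): slope -2, span 1
Factored form: p(x) = 1 ⊗ (x ⊕ (-10)) ⊗ (x ⊕ (-1/2)) ⊗ (x ⊕ (-1/2)) ⊗ (x ⊕ 2)
Answer: roots = -10 (mult 1), -1/2 (mult 2), 2 (mult 1)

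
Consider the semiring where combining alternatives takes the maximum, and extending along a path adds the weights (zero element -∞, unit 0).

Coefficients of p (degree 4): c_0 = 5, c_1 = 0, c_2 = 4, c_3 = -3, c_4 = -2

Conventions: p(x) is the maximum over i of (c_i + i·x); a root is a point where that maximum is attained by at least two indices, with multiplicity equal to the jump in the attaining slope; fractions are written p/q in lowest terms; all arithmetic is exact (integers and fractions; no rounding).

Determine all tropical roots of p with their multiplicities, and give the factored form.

hull edge (i=0, c=5) to (i=2, c=4): slope -1/2, span 2
hull edge (i=2, c=4) to (i=4, c=-2): slope -3, span 2
Factored form: p(x) = -2 ⊗ (x ⊕ 1/2) ⊗ (x ⊕ 1/2) ⊗ (x ⊕ 3) ⊗ (x ⊕ 3)
Answer: roots = 1/2 (mult 2), 3 (mult 2)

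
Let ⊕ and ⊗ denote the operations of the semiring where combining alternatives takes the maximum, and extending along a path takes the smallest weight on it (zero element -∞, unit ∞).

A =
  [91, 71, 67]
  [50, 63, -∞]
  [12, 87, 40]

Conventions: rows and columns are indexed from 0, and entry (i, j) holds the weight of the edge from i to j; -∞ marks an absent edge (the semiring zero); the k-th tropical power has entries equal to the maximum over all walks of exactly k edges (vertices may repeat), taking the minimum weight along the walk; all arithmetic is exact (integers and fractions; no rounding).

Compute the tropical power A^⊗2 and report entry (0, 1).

A^⊗2:
  [91, 71, 67]
  [50, 63, 50]
  [50, 63, 40]
Key observation: the optimum is the walk 0->0->1, with weight 91 min 71 = 71.
Optimal value attained by: walk 0->0->1.
Answer: (A^⊗2)[0][1] = 71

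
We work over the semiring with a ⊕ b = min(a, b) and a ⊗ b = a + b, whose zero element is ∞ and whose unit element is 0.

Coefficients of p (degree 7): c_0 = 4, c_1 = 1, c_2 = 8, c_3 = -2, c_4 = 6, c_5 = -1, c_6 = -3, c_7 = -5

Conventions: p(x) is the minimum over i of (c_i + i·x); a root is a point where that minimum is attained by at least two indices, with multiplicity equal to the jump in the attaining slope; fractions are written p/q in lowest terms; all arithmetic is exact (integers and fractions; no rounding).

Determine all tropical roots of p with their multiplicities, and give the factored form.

hull edge (i=0, c=4) to (i=1, c=1): slope -3, span 1
hull edge (i=1, c=1) to (i=3, c=-2): slope -3/2, span 2
hull edge (i=3, c=-2) to (i=7, c=-5): slope -3/4, span 4
Factored form: p(x) = -5 ⊗ (x ⊕ 3/4) ⊗ (x ⊕ 3/4) ⊗ (x ⊕ 3/4) ⊗ (x ⊕ 3/4) ⊗ (x ⊕ 3/2) ⊗ (x ⊕ 3/2) ⊗ (x ⊕ 3)
Answer: roots = 3/4 (mult 4), 3/2 (mult 2), 3 (mult 1)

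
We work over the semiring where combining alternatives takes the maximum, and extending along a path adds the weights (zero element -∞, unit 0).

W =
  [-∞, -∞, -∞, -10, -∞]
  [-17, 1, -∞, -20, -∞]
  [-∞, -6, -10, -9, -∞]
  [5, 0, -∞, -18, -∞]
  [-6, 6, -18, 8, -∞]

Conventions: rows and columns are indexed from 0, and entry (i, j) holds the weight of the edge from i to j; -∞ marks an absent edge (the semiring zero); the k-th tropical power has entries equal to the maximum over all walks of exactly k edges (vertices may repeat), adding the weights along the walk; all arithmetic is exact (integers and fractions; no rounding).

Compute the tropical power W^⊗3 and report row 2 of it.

W^⊗2:
  [-5, -10, -∞, -28, -∞]
  [-15, 2, -∞, -19, -∞]
  [-4, -5, -20, -19, -∞]
  [-13, 1, -∞, -5, -∞]
  [13, 8, -28, -10, -∞]
W^⊗3:
  [-23, -9, -∞, -15, -∞]
  [-14, 3, -∞, -18, -∞]
  [-14, -4, -30, -14, -∞]
  [0, 2, -∞, -19, -∞]
  [-5, 9, -38, 3, -∞]
Answer: row 2 of W^⊗3 = [-14, -4, -30, -14, -∞]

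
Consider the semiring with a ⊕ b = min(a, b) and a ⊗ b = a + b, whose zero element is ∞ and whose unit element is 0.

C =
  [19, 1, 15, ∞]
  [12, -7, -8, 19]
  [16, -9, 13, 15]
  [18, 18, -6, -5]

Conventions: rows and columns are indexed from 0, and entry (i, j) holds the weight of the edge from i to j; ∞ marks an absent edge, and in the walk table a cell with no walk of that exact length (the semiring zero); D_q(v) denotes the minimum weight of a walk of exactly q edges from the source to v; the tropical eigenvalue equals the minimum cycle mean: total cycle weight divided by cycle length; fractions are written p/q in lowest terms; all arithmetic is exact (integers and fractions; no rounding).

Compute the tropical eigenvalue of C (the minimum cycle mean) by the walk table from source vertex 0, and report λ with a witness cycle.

q=0: [0, ∞, ∞, ∞]
q=1: [19, 1, 15, ∞]
q=2: [13, -6, -7, 20]
q=3: [6, -16, -14, 8]
q=4: [-4, -23, -24, 1]
Optimal cycle mean attained by: cycle 1->2->1, total (-8) + (-9), length 2.
Answer: λ = -17/2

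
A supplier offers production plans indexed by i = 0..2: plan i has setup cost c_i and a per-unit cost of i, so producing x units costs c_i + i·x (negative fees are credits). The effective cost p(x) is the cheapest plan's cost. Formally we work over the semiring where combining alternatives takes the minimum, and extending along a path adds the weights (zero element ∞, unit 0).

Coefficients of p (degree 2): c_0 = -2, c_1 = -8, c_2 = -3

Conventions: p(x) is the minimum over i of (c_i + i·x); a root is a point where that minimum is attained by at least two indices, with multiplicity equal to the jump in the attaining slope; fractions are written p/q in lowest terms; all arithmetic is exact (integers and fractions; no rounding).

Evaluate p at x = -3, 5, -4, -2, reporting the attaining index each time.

p(-3) = min(-2+0·(-3)=-2, -8+1·(-3)=-11, -3+2·(-3)=-9) = -11 (attained by i=1)
p(5) = min(-2+0·5=-2, -8+1·5=-3, -3+2·5=7) = -3 (attained by i=1)
p(-4) = min(-2+0·(-4)=-2, -8+1·(-4)=-12, -3+2·(-4)=-11) = -12 (attained by i=1)
p(-2) = min(-2+0·(-2)=-2, -8+1·(-2)=-10, -3+2·(-2)=-7) = -10 (attained by i=1)
Answer: p(-3) = -11; p(5) = -3; p(-4) = -12; p(-2) = -10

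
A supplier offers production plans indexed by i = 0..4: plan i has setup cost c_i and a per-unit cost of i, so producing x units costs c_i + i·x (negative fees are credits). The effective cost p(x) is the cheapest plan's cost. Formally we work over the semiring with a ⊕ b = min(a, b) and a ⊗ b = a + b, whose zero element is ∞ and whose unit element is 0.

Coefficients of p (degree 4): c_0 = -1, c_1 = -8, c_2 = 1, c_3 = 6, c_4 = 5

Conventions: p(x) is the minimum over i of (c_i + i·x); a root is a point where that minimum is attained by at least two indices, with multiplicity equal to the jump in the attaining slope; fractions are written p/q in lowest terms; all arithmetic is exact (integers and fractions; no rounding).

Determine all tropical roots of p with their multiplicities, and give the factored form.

hull edge (i=0, c=-1) to (i=1, c=-8): slope -7, span 1
hull edge (i=1, c=-8) to (i=4, c=5): slope 13/3, span 3
Factored form: p(x) = 5 ⊗ (x ⊕ (-13/3)) ⊗ (x ⊕ (-13/3)) ⊗ (x ⊕ (-13/3)) ⊗ (x ⊕ 7)
Answer: roots = -13/3 (mult 3), 7 (mult 1)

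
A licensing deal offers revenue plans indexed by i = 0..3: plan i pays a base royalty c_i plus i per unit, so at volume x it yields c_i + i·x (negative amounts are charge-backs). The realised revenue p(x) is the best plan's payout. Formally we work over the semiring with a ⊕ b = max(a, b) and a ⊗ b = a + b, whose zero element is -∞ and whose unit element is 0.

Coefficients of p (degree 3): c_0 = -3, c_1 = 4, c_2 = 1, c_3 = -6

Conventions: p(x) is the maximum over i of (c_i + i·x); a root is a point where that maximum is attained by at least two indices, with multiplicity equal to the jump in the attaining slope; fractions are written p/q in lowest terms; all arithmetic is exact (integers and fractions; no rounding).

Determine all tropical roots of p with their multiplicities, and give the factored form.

hull edge (i=0, c=-3) to (i=1, c=4): slope 7, span 1
hull edge (i=1, c=4) to (i=2, c=1): slope -3, span 1
hull edge (i=2, c=1) to (i=3, c=-6): slope -7, span 1
Factored form: p(x) = -6 ⊗ (x ⊕ (-7)) ⊗ (x ⊕ 3) ⊗ (x ⊕ 7)
Answer: roots = -7 (mult 1), 3 (mult 1), 7 (mult 1)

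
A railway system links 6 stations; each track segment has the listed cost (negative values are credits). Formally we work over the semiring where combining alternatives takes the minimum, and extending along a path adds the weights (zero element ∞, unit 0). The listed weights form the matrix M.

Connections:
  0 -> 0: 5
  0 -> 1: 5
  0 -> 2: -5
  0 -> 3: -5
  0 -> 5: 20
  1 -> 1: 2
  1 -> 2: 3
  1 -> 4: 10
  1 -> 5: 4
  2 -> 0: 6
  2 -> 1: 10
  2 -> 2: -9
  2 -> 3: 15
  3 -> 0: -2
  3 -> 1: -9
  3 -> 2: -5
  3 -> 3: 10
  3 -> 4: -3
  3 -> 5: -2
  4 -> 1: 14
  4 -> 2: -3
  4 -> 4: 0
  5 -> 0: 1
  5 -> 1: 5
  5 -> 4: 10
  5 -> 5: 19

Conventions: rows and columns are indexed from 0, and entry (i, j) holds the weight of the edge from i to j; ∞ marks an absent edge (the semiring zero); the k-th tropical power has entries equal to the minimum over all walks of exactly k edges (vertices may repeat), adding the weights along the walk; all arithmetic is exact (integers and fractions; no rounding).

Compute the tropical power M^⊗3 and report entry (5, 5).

M^⊗2:
  [-7, -14, -14, 0, -8, -7]
  [5, 4, -6, 18, 10, 6]
  [-3, 1, -18, 1, 12, 13]
  [-1, -7, -14, -7, -3, -5]
  [3, 7, -12, 12, 0, 18]
  [6, 6, -4, -4, 10, 9]
M^⊗3:
  [-8, -12, -23, -12, -8, -10]
  [0, 4, -15, 0, 10, 8]
  [-12, -8, -27, -8, -2, -1]
  [-9, -16, -23, -6, -10, -9]
  [-6, -2, -21, -2, 0, 10]
  [-6, -13, -13, 1, -7, -6]
Key observation: the optimum is the walk 5->0->3->5, with weight 1 + (-5) + (-2) = -6.
Optimal value attained by: walk 5->0->3->5.
Answer: (M^⊗3)[5][5] = -6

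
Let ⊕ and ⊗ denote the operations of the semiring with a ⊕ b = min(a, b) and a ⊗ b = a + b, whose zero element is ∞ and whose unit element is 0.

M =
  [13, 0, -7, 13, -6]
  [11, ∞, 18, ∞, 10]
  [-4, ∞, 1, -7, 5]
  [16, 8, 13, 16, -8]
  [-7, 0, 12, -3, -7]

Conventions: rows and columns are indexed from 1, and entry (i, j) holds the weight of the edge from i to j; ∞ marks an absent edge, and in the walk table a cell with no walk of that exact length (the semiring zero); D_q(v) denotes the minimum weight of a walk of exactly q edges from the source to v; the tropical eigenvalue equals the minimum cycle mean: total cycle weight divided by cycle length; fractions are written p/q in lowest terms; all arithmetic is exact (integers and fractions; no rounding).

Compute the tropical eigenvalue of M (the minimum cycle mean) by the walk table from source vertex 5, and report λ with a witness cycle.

q=0: [∞, ∞, ∞, ∞, 0]
q=1: [-7, 0, 12, -3, -7]
q=2: [-14, -7, -14, -10, -14]
q=3: [-21, -14, -21, -21, -21]
q=4: [-28, -21, -28, -28, -29]
q=5: [-36, -29, -35, -35, -36]
Optimal cycle mean attained by: cycle 1->3->4->5->1, total (-7) + (-7) + (-8) + (-7), length 4.
Answer: λ = -29/4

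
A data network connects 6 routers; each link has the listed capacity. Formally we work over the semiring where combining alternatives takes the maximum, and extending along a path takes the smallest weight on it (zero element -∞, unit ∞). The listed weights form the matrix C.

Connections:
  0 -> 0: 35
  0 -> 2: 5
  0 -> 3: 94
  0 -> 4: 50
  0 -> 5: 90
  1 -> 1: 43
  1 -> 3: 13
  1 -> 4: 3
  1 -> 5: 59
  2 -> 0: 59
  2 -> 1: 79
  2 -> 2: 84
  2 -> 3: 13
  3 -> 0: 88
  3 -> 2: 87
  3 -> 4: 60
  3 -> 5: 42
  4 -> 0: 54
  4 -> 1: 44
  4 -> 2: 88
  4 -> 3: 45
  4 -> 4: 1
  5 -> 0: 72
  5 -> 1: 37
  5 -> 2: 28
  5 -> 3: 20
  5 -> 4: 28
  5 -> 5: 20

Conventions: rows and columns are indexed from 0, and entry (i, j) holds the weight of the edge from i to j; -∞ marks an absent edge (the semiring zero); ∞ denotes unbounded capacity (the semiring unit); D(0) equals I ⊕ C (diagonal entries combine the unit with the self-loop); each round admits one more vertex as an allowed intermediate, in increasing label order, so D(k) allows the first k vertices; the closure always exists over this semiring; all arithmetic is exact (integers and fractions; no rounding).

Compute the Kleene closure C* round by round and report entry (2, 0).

D(0):
  [∞, -∞, 5, 94, 50, 90]
  [-∞, ∞, -∞, 13, 3, 59]
  [59, 79, ∞, 13, -∞, -∞]
  [88, -∞, 87, ∞, 60, 42]
  [54, 44, 88, 45, ∞, -∞]
  [72, 37, 28, 20, 28, ∞]
D(1):
  [∞, -∞, 5, 94, 50, 90]
  [-∞, ∞, -∞, 13, 3, 59]
  [59, 79, ∞, 59, 50, 59]
  [88, -∞, 87, ∞, 60, 88]
  [54, 44, 88, 54, ∞, 54]
  [72, 37, 28, 72, 50, ∞]
D(2):
  [∞, -∞, 5, 94, 50, 90]
  [-∞, ∞, -∞, 13, 3, 59]
  [59, 79, ∞, 59, 50, 59]
  [88, -∞, 87, ∞, 60, 88]
  [54, 44, 88, 54, ∞, 54]
  [72, 37, 28, 72, 50, ∞]
D(3):
  [∞, 5, 5, 94, 50, 90]
  [-∞, ∞, -∞, 13, 3, 59]
  [59, 79, ∞, 59, 50, 59]
  [88, 79, 87, ∞, 60, 88]
  [59, 79, 88, 59, ∞, 59]
  [72, 37, 28, 72, 50, ∞]
D(4):
  [∞, 79, 87, 94, 60, 90]
  [13, ∞, 13, 13, 13, 59]
  [59, 79, ∞, 59, 59, 59]
  [88, 79, 87, ∞, 60, 88]
  [59, 79, 88, 59, ∞, 59]
  [72, 72, 72, 72, 60, ∞]
D(5):
  [∞, 79, 87, 94, 60, 90]
  [13, ∞, 13, 13, 13, 59]
  [59, 79, ∞, 59, 59, 59]
  [88, 79, 87, ∞, 60, 88]
  [59, 79, 88, 59, ∞, 59]
  [72, 72, 72, 72, 60, ∞]
D(6):
  [∞, 79, 87, 94, 60, 90]
  [59, ∞, 59, 59, 59, 59]
  [59, 79, ∞, 59, 59, 59]
  [88, 79, 87, ∞, 60, 88]
  [59, 79, 88, 59, ∞, 59]
  [72, 72, 72, 72, 60, ∞]
Answer: C*[2][0] = 59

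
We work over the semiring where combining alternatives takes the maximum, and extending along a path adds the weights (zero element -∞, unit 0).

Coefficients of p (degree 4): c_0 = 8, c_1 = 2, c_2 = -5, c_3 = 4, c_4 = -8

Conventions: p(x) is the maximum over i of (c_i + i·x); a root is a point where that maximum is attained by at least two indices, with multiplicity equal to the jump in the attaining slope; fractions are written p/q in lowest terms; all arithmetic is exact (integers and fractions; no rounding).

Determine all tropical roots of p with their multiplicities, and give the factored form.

hull edge (i=0, c=8) to (i=3, c=4): slope -4/3, span 3
hull edge (i=3, c=4) to (i=4, c=-8): slope -12, span 1
Factored form: p(x) = -8 ⊗ (x ⊕ 4/3) ⊗ (x ⊕ 4/3) ⊗ (x ⊕ 4/3) ⊗ (x ⊕ 12)
Answer: roots = 4/3 (mult 3), 12 (mult 1)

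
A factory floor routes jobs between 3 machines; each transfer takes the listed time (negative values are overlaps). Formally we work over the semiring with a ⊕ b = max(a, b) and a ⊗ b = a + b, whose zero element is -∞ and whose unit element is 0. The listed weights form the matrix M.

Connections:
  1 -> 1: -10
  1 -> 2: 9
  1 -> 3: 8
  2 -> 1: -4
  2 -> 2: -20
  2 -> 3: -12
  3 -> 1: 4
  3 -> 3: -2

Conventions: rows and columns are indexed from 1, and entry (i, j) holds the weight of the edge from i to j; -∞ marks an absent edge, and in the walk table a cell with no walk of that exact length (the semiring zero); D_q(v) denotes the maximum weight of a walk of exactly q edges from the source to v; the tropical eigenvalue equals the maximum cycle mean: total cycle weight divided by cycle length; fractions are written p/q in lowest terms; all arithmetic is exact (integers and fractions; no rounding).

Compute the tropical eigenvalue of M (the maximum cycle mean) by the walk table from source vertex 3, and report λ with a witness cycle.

q=0: [-∞, -∞, 0]
q=1: [4, -∞, -2]
q=2: [2, 13, 12]
q=3: [16, 11, 10]
Optimal cycle mean attained by: cycle 1->3->1, total 8 + 4, length 2.
Answer: λ = 6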